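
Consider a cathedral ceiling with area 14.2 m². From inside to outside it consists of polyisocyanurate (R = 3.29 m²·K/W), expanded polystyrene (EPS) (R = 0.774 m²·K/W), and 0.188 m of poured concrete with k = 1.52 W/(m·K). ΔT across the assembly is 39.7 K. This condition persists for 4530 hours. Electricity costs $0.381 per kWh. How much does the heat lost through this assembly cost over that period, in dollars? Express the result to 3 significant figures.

0.188/1.52 = 0.1237
R_total = 3.29 + 0.774 + 0.1237 = 4.188 m²·K/W
Q = 14.2 × 39.7 / 4.188 = 134.6 W
E = 134.6 W × 4530 h / 1000 = 609.8 kWh
Cost = 609.8 × 0.381 = $232.3

232 dollars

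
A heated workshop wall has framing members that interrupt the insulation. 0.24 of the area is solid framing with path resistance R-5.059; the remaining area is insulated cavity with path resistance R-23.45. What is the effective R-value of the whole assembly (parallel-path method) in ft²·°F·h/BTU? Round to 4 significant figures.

U_eff = 0.76/23.45 + 0.24/5.059 = 0.032409 + 0.04744 = 0.07985
R_eff = 1/U_eff = 12.524 ft²·°F·h/BTU

12.52 ft²·°F·h/BTU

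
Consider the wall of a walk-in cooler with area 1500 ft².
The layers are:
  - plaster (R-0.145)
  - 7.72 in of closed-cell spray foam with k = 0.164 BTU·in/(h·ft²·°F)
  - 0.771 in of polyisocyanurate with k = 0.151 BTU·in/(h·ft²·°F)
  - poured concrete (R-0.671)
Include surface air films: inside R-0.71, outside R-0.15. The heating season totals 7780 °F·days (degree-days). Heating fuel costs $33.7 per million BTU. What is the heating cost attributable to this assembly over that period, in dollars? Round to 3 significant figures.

175 dollars

7.72/0.164 = 47.07
0.771/0.151 = 5.106
R_total = 0.71 + 0.145 + 47.07 + 5.106 + 0.671 + 0.15 = 53.86 ft²·°F·h/BTU
E = A × HDD × 24 / R = 1500 × 7780 × 24 / 53.86 = 5201000 BTU
Cost = 5201000/10⁶ × 33.7 = $175.3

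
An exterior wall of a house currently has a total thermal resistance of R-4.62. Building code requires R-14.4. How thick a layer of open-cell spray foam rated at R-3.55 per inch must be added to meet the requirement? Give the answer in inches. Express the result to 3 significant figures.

2.75 in

ΔR = 14.4 − 4.62 = 9.78 ft²·°F·h/BTU
L = ΔR / (R/in) = 9.78/3.55 = 2.755 in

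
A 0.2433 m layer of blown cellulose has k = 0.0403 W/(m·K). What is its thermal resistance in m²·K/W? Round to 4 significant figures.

R = L/k = 0.2433/0.0403 = 6.0372 m²·K/W

6.037 m²·K/W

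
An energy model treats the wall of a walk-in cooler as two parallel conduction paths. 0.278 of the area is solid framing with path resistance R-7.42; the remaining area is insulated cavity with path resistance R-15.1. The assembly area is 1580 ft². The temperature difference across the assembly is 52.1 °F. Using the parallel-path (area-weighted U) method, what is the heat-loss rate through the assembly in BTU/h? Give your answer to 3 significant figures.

7020 BTU/h

U_eff = 0.722/15.1 + 0.278/7.42 = 0.04781 + 0.03747 = 0.08528
R_eff = 1/U_eff = 11.73 ft²·°F·h/BTU
Q = 1580 × 52.1 / 11.73 = 7020 BTU/h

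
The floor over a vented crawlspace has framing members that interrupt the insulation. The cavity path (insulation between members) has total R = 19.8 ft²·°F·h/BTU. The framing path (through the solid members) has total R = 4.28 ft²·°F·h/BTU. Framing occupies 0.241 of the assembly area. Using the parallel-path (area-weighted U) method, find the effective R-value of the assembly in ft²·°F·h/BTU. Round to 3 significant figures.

10.6 ft²·°F·h/BTU

U_eff = 0.759/19.8 + 0.241/4.28 = 0.03833 + 0.05631 = 0.09464
R_eff = 1/U_eff = 10.57 ft²·°F·h/BTU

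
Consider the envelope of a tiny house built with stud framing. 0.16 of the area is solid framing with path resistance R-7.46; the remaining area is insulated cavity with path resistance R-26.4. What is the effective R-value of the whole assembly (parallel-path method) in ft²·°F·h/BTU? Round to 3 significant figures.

U_eff = 0.84/26.4 + 0.16/7.46 = 0.03182 + 0.02145 = 0.05327
R_eff = 1/U_eff = 18.77 ft²·°F·h/BTU

18.8 ft²·°F·h/BTU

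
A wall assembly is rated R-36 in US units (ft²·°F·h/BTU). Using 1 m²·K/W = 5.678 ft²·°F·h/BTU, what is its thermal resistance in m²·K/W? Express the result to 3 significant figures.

6.34 m²·K/W

R_SI = 36/5.678 = 6.34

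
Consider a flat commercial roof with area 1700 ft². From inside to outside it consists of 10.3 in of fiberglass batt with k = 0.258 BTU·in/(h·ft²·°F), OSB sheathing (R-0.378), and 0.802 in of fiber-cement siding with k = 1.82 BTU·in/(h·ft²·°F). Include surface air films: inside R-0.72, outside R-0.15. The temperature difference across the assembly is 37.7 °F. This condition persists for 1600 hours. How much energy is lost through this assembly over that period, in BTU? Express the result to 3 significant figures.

10.3/0.258 = 39.92
0.802/1.82 = 0.4407
R_total = 0.72 + 39.92 + 0.378 + 0.4407 + 0.15 = 41.61 ft²·°F·h/BTU
Q = 1700 × 37.7 / 41.61 = 1540 BTU/h
E = 1540 × 1600 = 2464000 BTU

2460000 BTU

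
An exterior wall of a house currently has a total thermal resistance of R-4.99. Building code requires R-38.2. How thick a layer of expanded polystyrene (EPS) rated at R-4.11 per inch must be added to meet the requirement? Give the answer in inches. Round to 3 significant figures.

ΔR = 38.2 − 4.99 = 33.21 ft²·°F·h/BTU
L = ΔR / (R/in) = 33.21/4.11 = 8.08 in

8.08 in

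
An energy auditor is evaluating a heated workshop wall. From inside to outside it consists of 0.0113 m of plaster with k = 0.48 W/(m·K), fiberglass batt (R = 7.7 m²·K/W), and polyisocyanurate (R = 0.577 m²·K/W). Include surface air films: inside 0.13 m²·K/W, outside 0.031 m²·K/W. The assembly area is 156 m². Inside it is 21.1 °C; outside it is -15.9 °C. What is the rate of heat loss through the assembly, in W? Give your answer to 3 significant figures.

682 W

0.0113/0.48 = 0.02354
R_total = 0.13 + 0.02354 + 7.7 + 0.577 + 0.031 = 8.462 m²·K/W
Q = A·ΔT/R = 156 × (21.1 − (-15.9)) / 8.462 = 682.1 W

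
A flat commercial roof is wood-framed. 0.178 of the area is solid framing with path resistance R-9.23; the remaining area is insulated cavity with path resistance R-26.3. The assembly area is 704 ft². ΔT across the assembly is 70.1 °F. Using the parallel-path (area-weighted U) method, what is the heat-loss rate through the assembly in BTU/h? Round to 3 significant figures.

U_eff = 0.822/26.3 + 0.178/9.23 = 0.03125 + 0.01928 = 0.05054
R_eff = 1/U_eff = 19.79 ft²·°F·h/BTU
Q = 704 × 70.1 / 19.79 = 2494 BTU/h

2490 BTU/h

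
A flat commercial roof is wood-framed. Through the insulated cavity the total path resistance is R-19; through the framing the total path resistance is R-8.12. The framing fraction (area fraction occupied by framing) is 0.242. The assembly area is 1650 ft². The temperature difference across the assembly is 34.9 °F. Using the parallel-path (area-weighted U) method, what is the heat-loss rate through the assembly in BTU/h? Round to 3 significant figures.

U_eff = 0.758/19 + 0.242/8.12 = 0.03989 + 0.0298 = 0.0697
R_eff = 1/U_eff = 14.35 ft²·°F·h/BTU
Q = 1650 × 34.9 / 14.35 = 4014 BTU/h

4010 BTU/h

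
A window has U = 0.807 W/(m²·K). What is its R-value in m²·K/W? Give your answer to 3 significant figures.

1.24 m²·K/W

R = 1/U = 1/0.807 = 1.239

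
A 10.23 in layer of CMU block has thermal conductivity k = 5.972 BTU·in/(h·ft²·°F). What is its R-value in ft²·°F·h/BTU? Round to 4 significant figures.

1.713 ft²·°F·h/BTU

R = L/k = 10.23/5.972 = 1.713 ft²·°F·h/BTU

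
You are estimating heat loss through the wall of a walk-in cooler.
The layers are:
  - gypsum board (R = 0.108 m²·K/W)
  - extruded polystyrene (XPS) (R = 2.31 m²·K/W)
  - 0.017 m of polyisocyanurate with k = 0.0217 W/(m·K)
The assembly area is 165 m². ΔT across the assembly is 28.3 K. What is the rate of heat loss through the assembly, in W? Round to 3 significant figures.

0.017/0.0217 = 0.7834
R_total = 0.108 + 2.31 + 0.7834 = 3.201 m²·K/W
Q = A·ΔT/R = 165 × 28.3 / 3.201 = 1459 W

1460 W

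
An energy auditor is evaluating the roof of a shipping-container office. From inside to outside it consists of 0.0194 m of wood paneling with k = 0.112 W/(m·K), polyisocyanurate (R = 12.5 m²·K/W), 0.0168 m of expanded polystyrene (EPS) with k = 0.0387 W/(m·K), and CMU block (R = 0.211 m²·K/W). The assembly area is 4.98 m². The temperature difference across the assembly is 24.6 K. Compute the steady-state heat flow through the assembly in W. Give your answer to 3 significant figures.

0.0194/0.112 = 0.1732
0.0168/0.0387 = 0.4341
R_total = 0.1732 + 12.5 + 0.4341 + 0.211 = 13.32 m²·K/W
Q = A·ΔT/R = 4.98 × 24.6 / 13.32 = 9.198 W

9.20 W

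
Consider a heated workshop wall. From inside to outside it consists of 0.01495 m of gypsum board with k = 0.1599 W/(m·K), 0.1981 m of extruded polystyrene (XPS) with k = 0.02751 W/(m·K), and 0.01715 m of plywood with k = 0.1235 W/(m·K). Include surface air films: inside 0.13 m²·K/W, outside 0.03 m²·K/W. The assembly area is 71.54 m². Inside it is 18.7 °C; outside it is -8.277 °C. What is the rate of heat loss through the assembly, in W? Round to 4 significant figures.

254.2 W

0.01495/0.1599 = 0.093496
0.1981/0.02751 = 7.201
0.01715/0.1235 = 0.13887
R_total = 0.13 + 0.093496 + 7.201 + 0.13887 + 0.03 = 7.5934 m²·K/W
Q = A·ΔT/R = 71.54 × (18.7 − (-8.277)) / 7.5934 = 254.16 W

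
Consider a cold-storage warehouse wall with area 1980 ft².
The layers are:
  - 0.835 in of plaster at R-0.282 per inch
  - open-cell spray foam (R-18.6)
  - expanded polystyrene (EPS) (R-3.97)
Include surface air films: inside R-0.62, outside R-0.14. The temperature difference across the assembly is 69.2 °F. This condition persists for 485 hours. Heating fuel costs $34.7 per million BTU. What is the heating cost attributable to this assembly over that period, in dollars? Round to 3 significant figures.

0.835 × 0.282 = 0.2355
R_total = 0.62 + 0.2355 + 18.6 + 3.97 + 0.14 = 23.57 ft²·°F·h/BTU
Q = 1980 × 69.2 / 23.57 = 5814 BTU/h
E = 5814 × 485 = 2820000 BTU
Cost = 2820000/10⁶ × 34.7 = $97.85

97.9 dollars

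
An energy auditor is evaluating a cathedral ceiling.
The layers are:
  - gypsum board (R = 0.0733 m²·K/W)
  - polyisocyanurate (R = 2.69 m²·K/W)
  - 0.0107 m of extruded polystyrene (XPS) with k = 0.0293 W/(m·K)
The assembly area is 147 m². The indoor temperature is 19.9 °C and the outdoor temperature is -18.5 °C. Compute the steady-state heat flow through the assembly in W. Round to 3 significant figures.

1800 W

0.0107/0.0293 = 0.3652
R_total = 0.0733 + 2.69 + 0.3652 = 3.128 m²·K/W
Q = A·ΔT/R = 147 × (19.9 − (-18.5)) / 3.128 = 1804 W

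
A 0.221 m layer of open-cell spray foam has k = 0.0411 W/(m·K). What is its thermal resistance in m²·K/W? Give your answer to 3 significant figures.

R = L/k = 0.221/0.0411 = 5.377 m²·K/W

5.38 m²·K/W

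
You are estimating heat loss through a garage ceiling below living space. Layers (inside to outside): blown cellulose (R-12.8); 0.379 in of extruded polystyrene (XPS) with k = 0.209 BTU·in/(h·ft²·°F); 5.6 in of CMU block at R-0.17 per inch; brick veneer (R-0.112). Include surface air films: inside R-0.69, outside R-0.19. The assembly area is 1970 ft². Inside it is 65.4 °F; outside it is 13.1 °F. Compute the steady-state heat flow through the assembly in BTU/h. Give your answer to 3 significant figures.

6220 BTU/h

0.379/0.209 = 1.813
5.6 × 0.17 = 0.952
R_total = 0.69 + 12.8 + 1.813 + 0.952 + 0.112 + 0.19 = 16.56 ft²·°F·h/BTU
Q = A·ΔT/R = 1970 × (65.4 − 13.1) / 16.56 = 6223 BTU/h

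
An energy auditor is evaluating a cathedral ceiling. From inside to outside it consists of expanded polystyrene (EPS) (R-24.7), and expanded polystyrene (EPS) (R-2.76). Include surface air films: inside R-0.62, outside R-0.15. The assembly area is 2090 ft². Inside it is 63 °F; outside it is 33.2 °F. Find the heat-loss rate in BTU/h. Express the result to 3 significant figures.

2210 BTU/h

R_total = 0.62 + 24.7 + 2.76 + 0.15 = 28.23 ft²·°F·h/BTU
Q = A·ΔT/R = 2090 × (63 − 33.2) / 28.23 = 2206 BTU/h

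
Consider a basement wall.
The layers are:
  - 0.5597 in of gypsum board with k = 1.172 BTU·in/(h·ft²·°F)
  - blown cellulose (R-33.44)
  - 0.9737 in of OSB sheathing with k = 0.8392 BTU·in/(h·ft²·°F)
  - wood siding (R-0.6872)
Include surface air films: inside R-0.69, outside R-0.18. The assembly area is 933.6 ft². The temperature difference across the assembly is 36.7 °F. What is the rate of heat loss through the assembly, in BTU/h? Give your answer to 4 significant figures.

935.3 BTU/h

0.5597/1.172 = 0.47756
0.9737/0.8392 = 1.1603
R_total = 0.69 + 0.47756 + 33.44 + 1.1603 + 0.6872 + 0.18 = 36.635 ft²·°F·h/BTU
Q = A·ΔT/R = 933.6 × 36.7 / 36.635 = 935.26 BTU/h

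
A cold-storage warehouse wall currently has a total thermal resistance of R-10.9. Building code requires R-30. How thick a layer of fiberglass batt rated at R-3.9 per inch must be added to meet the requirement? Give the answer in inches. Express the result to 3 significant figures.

4.90 in

ΔR = 30 − 10.9 = 19.1 ft²·°F·h/BTU
L = ΔR / (R/in) = 19.1/3.9 = 4.897 in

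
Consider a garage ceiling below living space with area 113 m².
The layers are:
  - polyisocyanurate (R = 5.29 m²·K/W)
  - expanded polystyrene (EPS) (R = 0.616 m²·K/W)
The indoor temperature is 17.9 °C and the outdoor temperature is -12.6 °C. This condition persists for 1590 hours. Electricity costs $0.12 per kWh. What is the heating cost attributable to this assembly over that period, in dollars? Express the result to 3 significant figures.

R_total = 5.29 + 0.616 = 5.906 m²·K/W
Q = 113 × (17.9 − (-12.6)) / 5.906 = 583.6 W
E = 583.6 W × 1590 h / 1000 = 927.9 kWh
Cost = 927.9 × 0.12 = $111.3

111 dollars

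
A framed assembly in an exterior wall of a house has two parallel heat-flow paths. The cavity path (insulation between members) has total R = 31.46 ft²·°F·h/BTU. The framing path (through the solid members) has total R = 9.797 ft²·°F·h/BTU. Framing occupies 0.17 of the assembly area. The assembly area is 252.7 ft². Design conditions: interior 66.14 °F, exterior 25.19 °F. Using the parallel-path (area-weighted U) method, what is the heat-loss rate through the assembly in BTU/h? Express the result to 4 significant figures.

452.6 BTU/h

U_eff = 0.83/31.46 + 0.17/9.797 = 0.026383 + 0.017352 = 0.043735
R_eff = 1/U_eff = 22.865 ft²·°F·h/BTU
Q = 252.7 × (66.14 − 25.19) / 22.865 = 452.57 BTU/h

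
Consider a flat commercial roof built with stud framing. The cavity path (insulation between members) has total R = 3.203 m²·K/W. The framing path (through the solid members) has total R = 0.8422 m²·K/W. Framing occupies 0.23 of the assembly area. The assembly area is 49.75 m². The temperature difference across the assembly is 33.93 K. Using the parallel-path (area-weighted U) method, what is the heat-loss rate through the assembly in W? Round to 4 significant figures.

866.8 W

U_eff = 0.77/3.203 + 0.23/0.8422 = 0.2404 + 0.27309 = 0.51349
R_eff = 1/U_eff = 1.9474 m²·K/W
Q = 49.75 × 33.93 / 1.9474 = 866.79 W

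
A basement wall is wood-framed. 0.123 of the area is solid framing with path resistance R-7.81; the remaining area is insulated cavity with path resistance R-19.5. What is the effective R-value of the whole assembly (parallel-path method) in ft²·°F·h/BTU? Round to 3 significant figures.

16.5 ft²·°F·h/BTU

U_eff = 0.877/19.5 + 0.123/7.81 = 0.04497 + 0.01575 = 0.06072
R_eff = 1/U_eff = 16.47 ft²·°F·h/BTU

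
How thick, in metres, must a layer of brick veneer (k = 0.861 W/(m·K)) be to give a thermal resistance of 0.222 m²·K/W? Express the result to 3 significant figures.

0.191 m

L = R·k = 0.222 × 0.861 = 0.1911 m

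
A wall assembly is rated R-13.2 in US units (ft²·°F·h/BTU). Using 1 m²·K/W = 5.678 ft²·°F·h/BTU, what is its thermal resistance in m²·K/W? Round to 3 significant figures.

R_SI = 13.2/5.678 = 2.325

2.32 m²·K/W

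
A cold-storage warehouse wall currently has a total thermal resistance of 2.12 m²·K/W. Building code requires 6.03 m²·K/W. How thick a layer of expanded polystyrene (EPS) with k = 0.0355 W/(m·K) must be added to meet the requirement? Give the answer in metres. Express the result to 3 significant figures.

0.139 m

ΔR = 6.03 − 2.12 = 3.91 m²·K/W
L = ΔR × k = 3.91 × 0.0355 = 0.1388 m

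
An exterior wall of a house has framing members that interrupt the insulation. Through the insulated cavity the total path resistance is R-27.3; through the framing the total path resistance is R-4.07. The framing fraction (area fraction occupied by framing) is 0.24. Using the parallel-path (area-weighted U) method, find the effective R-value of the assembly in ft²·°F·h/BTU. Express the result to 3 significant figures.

U_eff = 0.76/27.3 + 0.24/4.07 = 0.02784 + 0.05897 = 0.08681
R_eff = 1/U_eff = 11.52 ft²·°F·h/BTU

11.5 ft²·°F·h/BTU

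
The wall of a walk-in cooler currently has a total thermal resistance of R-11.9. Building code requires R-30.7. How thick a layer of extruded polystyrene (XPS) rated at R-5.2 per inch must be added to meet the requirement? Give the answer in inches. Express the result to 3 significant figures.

3.62 in

ΔR = 30.7 − 11.9 = 18.8 ft²·°F·h/BTU
L = ΔR / (R/in) = 18.8/5.2 = 3.615 in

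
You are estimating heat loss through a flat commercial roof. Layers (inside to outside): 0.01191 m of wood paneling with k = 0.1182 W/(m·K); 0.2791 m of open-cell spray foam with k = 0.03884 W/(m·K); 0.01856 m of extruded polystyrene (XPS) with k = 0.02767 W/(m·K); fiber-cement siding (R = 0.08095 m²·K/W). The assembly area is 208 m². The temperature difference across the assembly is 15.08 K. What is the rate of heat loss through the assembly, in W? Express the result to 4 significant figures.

390.2 W

0.01191/0.1182 = 0.10076
0.2791/0.03884 = 7.1859
0.01856/0.02767 = 0.67076
R_total = 0.10076 + 7.1859 + 0.67076 + 0.08095 = 8.0384 m²·K/W
Q = A·ΔT/R = 208 × 15.08 / 8.0384 = 390.21 W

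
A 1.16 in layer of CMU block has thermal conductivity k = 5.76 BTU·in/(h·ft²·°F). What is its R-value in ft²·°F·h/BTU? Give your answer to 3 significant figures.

R = L/k = 1.16/5.76 = 0.2014 ft²·°F·h/BTU

0.201 ft²·°F·h/BTU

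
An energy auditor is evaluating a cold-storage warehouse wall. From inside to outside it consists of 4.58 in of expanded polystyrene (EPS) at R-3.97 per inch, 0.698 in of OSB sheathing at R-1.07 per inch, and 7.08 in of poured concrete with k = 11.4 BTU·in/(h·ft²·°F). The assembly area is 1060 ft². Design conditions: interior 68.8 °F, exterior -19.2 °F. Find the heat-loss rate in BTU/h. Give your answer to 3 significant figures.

4.58 × 3.97 = 18.18
0.698 × 1.07 = 0.7469
7.08/11.4 = 0.6211
R_total = 18.18 + 0.7469 + 0.6211 = 19.55 ft²·°F·h/BTU
Q = A·ΔT/R = 1060 × (68.8 − (-19.2)) / 19.55 = 4771 BTU/h

4770 BTU/h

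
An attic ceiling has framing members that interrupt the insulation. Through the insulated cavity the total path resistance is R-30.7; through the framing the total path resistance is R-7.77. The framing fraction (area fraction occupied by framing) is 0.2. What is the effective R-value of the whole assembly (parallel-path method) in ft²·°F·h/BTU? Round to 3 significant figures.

19.3 ft²·°F·h/BTU

U_eff = 0.8/30.7 + 0.2/7.77 = 0.02606 + 0.02574 = 0.0518
R_eff = 1/U_eff = 19.31 ft²·°F·h/BTU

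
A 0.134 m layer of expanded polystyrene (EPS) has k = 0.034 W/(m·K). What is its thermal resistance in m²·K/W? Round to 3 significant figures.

3.94 m²·K/W

R = L/k = 0.134/0.034 = 3.941 m²·K/W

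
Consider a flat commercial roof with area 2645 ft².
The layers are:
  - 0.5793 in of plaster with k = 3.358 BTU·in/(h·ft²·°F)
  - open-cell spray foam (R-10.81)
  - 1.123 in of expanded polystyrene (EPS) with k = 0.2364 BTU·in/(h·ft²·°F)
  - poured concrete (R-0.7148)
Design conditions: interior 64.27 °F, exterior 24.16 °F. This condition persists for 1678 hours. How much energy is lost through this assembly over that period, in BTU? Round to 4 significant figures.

0.5793/3.358 = 0.17251
1.123/0.2364 = 4.7504
R_total = 0.17251 + 10.81 + 4.7504 + 0.7148 = 16.448 ft²·°F·h/BTU
Q = 2645 × (64.27 − 24.16) / 16.448 = 6450.2 BTU/h
E = 6450.2 × 1678 = 10823000 BTU

10820000 BTU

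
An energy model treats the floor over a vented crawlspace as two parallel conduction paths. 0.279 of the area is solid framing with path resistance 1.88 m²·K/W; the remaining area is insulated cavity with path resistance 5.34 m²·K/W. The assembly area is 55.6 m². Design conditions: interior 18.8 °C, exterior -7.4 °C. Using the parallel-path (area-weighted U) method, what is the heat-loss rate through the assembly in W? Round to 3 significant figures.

U_eff = 0.721/5.34 + 0.279/1.88 = 0.135 + 0.1484 = 0.2834
R_eff = 1/U_eff = 3.528 m²·K/W
Q = 55.6 × (18.8 − (-7.4)) / 3.528 = 412.9 W

413 W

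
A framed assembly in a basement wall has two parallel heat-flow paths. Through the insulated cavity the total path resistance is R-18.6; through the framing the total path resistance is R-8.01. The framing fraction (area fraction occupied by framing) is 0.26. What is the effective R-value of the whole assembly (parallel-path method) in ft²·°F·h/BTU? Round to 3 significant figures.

U_eff = 0.74/18.6 + 0.26/8.01 = 0.03978 + 0.03246 = 0.07224
R_eff = 1/U_eff = 13.84 ft²·°F·h/BTU

13.8 ft²·°F·h/BTU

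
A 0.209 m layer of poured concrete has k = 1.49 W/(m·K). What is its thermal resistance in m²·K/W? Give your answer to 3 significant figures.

R = L/k = 0.209/1.49 = 0.1403 m²·K/W

0.140 m²·K/W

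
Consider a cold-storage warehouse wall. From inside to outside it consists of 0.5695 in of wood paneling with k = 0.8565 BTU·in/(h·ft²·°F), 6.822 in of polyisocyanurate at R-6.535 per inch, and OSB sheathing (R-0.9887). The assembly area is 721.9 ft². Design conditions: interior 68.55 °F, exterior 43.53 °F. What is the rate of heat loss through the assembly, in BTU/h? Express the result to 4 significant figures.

0.5695/0.8565 = 0.66492
6.822 × 6.535 = 44.582
R_total = 0.66492 + 44.582 + 0.9887 = 46.235 ft²·°F·h/BTU
Q = A·ΔT/R = 721.9 × (68.55 − 43.53) / 46.235 = 390.65 BTU/h

390.7 BTU/h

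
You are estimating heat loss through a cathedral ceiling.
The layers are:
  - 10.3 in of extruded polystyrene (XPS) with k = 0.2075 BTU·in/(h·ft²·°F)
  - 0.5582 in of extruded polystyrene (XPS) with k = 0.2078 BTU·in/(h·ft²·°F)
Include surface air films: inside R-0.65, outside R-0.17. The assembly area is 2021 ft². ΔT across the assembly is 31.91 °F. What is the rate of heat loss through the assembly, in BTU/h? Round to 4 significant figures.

1213 BTU/h

10.3/0.2075 = 49.639
0.5582/0.2078 = 2.6862
R_total = 0.65 + 49.639 + 2.6862 + 0.17 = 53.145 ft²·°F·h/BTU
Q = A·ΔT/R = 2021 × 31.91 / 53.145 = 1213.5 BTU/h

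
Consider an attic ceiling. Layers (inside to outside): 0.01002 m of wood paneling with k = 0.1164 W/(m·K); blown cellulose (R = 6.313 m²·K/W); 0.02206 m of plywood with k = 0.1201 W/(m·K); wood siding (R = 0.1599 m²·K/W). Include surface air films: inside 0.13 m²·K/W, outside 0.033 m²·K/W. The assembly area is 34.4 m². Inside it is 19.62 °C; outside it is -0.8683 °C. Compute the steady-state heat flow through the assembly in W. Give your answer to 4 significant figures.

102.1 W

0.01002/0.1164 = 0.086082
0.02206/0.1201 = 0.18368
R_total = 0.13 + 0.086082 + 6.313 + 0.18368 + 0.1599 + 0.033 = 6.9057 m²·K/W
Q = A·ΔT/R = 34.4 × (19.62 − (-0.8683)) / 6.9057 = 102.06 W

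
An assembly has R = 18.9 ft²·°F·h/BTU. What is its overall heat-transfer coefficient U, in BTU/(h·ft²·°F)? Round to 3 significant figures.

0.0529 BTU/(h·ft²·°F)

U = 1/R = 1/18.9 = 0.05291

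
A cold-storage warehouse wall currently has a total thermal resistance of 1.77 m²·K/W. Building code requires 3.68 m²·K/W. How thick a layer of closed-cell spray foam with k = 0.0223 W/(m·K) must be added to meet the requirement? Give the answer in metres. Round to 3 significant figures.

ΔR = 3.68 − 1.77 = 1.91 m²·K/W
L = ΔR × k = 1.91 × 0.0223 = 0.04259 m

0.0426 m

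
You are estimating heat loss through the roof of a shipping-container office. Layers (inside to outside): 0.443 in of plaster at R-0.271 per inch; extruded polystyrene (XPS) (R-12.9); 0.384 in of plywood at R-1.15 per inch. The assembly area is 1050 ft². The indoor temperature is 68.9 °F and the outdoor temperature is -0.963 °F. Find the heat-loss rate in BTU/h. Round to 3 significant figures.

0.443 × 0.271 = 0.1201
0.384 × 1.15 = 0.4416
R_total = 0.1201 + 12.9 + 0.4416 = 13.46 ft²·°F·h/BTU
Q = A·ΔT/R = 1050 × (68.9 − (-0.963)) / 13.46 = 5449 BTU/h

5450 BTU/h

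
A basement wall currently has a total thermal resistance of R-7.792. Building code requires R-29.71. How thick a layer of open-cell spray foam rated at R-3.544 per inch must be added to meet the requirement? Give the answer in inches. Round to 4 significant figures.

6.185 in

ΔR = 29.71 − 7.792 = 21.918 ft²·°F·h/BTU
L = ΔR / (R/in) = 21.918/3.544 = 6.1845 in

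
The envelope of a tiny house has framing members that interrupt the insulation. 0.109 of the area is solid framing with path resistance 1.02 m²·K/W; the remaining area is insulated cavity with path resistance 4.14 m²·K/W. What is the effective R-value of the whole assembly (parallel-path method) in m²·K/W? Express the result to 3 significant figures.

U_eff = 0.891/4.14 + 0.109/1.02 = 0.2152 + 0.1069 = 0.3221
R_eff = 1/U_eff = 3.105 m²·K/W

3.10 m²·K/W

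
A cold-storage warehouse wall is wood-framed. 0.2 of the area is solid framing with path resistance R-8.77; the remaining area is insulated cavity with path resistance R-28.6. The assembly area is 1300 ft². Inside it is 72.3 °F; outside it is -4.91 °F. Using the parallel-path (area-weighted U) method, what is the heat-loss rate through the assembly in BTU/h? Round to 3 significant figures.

5100 BTU/h

U_eff = 0.8/28.6 + 0.2/8.77 = 0.02797 + 0.02281 = 0.05078
R_eff = 1/U_eff = 19.69 ft²·°F·h/BTU
Q = 1300 × (72.3 − (-4.91)) / 19.69 = 5097 BTU/h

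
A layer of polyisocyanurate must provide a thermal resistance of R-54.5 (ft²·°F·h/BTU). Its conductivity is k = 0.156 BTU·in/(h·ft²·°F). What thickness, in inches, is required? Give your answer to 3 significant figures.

8.50 in

L = R × k = 54.5 × 0.156 = 8.502 in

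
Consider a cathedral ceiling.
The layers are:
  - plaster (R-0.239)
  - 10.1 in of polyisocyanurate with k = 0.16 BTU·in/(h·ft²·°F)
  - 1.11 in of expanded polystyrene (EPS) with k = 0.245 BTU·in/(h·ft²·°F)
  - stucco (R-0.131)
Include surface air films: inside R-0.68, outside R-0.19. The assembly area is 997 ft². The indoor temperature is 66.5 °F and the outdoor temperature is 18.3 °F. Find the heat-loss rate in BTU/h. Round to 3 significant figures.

10.1/0.16 = 63.12
1.11/0.245 = 4.531
R_total = 0.68 + 0.239 + 63.12 + 4.531 + 0.131 + 0.19 = 68.9 ft²·°F·h/BTU
Q = A·ΔT/R = 997 × (66.5 − 18.3) / 68.9 = 697.5 BTU/h

698 BTU/h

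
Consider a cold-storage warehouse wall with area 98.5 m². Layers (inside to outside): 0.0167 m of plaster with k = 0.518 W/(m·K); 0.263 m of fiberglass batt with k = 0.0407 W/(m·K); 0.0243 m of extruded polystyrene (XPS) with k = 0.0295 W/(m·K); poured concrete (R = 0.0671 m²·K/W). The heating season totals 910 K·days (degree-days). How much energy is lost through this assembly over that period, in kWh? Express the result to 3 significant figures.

291 kWh

0.0167/0.518 = 0.03224
0.263/0.0407 = 6.462
0.0243/0.0295 = 0.8237
R_total = 0.03224 + 6.462 + 0.8237 + 0.0671 = 7.385 m²·K/W
E = A × HDD × 24 / R / 1000 = 98.5 × 910 × 24 / 7.385 / 1000 = 291.3 kWh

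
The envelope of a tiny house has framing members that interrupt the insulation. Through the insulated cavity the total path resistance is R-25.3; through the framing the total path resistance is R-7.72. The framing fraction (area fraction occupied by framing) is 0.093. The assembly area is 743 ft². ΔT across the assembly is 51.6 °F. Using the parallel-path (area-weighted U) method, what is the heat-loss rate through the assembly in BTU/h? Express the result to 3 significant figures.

1840 BTU/h

U_eff = 0.907/25.3 + 0.093/7.72 = 0.03585 + 0.01205 = 0.0479
R_eff = 1/U_eff = 20.88 ft²·°F·h/BTU
Q = 743 × 51.6 / 20.88 = 1836 BTU/h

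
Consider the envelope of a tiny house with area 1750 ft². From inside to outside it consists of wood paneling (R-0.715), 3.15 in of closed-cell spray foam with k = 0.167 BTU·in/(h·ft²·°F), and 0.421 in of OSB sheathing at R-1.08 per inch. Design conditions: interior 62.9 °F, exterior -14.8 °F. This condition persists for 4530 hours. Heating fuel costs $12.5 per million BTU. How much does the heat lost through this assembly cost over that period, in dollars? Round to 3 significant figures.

384 dollars

3.15/0.167 = 18.86
0.421 × 1.08 = 0.4547
R_total = 0.715 + 18.86 + 0.4547 = 20.03 ft²·°F·h/BTU
Q = 1750 × (62.9 − (-14.8)) / 20.03 = 6788 BTU/h
E = 6788 × 4530 = 30750000 BTU
Cost = 30750000/10⁶ × 12.5 = $384.4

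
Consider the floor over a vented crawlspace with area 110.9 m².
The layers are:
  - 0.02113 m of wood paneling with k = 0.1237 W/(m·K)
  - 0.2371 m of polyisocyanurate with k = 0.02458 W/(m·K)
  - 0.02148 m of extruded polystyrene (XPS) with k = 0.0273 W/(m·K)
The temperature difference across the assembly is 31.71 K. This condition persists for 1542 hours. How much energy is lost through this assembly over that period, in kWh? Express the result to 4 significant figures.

0.02113/0.1237 = 0.17082
0.2371/0.02458 = 9.6461
0.02148/0.0273 = 0.78681
R_total = 0.17082 + 9.6461 + 0.78681 = 10.604 m²·K/W
Q = 110.9 × 31.71 / 10.604 = 331.64 W
E = 331.64 W × 1542 h / 1000 = 511.39 kWh

511.4 kWh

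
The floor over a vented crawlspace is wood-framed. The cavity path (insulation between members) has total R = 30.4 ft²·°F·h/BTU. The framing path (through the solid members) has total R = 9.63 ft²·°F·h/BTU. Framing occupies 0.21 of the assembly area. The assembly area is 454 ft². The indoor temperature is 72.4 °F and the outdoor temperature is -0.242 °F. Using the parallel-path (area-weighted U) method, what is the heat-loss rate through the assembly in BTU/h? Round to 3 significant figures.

1580 BTU/h

U_eff = 0.79/30.4 + 0.21/9.63 = 0.02599 + 0.02181 = 0.04779
R_eff = 1/U_eff = 20.92 ft²·°F·h/BTU
Q = 454 × (72.4 − (-0.242)) / 20.92 = 1576 BTU/h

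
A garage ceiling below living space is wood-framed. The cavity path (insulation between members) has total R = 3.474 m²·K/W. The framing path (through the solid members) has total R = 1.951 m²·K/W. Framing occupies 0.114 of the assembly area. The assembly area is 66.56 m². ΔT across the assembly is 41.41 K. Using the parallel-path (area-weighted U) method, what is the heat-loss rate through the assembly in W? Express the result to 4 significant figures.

U_eff = 0.886/3.474 + 0.114/1.951 = 0.25504 + 0.058432 = 0.31347
R_eff = 1/U_eff = 3.1901 m²·K/W
Q = 66.56 × 41.41 / 3.1901 = 864 W

864.0 W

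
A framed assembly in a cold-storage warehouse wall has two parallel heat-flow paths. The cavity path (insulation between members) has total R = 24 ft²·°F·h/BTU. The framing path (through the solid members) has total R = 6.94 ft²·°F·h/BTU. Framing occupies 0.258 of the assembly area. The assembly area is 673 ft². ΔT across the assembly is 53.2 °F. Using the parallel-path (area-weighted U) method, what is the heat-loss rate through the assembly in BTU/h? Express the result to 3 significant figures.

2440 BTU/h

U_eff = 0.742/24 + 0.258/6.94 = 0.03092 + 0.03718 = 0.06809
R_eff = 1/U_eff = 14.69 ft²·°F·h/BTU
Q = 673 × 53.2 / 14.69 = 2438 BTU/h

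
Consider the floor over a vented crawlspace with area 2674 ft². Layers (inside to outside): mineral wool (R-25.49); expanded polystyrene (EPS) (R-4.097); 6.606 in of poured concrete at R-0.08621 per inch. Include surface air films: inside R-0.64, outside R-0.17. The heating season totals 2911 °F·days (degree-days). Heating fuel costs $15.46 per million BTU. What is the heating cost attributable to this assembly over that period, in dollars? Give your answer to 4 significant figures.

6.606 × 0.08621 = 0.5695
R_total = 0.64 + 25.49 + 4.097 + 0.5695 + 0.17 = 30.967 ft²·°F·h/BTU
E = A × HDD × 24 / R = 2674 × 2911 × 24 / 30.967 = 6032900 BTU
Cost = 6032900/10⁶ × 15.46 = $93.268

93.27 dollars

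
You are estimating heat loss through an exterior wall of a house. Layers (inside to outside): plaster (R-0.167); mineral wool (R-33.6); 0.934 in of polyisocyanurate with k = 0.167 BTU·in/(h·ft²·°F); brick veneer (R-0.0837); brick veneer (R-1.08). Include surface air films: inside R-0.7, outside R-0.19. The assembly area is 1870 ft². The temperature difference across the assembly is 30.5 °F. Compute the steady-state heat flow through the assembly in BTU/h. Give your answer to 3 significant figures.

1380 BTU/h

0.934/0.167 = 5.593
R_total = 0.7 + 0.167 + 33.6 + 5.593 + 0.0837 + 1.08 + 0.19 = 41.41 ft²·°F·h/BTU
Q = A·ΔT/R = 1870 × 30.5 / 41.41 = 1377 BTU/h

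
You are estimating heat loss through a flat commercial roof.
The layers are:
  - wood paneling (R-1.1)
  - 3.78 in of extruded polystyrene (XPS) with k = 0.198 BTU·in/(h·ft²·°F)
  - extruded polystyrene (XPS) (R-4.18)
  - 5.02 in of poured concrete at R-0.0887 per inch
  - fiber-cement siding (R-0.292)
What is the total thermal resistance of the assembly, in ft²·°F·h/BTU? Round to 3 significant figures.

3.78/0.198 = 19.09
5.02 × 0.0887 = 0.4453
R_total = 1.1 + 19.09 + 4.18 + 0.4453 + 0.292 = 25.11 ft²·°F·h/BTU

25.1 ft²·°F·h/BTU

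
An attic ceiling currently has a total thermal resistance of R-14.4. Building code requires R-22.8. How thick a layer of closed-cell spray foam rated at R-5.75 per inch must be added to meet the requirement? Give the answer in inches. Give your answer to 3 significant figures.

ΔR = 22.8 − 14.4 = 8.4 ft²·°F·h/BTU
L = ΔR / (R/in) = 8.4/5.75 = 1.461 in

1.46 in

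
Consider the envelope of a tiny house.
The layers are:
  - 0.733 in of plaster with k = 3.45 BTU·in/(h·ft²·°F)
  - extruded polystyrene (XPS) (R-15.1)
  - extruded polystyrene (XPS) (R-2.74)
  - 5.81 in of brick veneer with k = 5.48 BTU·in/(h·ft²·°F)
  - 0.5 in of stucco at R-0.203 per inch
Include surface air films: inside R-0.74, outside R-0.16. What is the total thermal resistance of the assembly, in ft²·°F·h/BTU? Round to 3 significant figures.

0.733/3.45 = 0.2125
5.81/5.48 = 1.06
0.5 × 0.203 = 0.1015
R_total = 0.74 + 0.2125 + 15.1 + 2.74 + 1.06 + 0.1015 + 0.16 = 20.11 ft²·°F·h/BTU

20.1 ft²·°F·h/BTU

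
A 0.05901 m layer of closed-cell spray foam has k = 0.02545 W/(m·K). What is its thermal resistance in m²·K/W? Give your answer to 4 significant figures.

2.319 m²·K/W

R = L/k = 0.05901/0.02545 = 2.3187 m²·K/W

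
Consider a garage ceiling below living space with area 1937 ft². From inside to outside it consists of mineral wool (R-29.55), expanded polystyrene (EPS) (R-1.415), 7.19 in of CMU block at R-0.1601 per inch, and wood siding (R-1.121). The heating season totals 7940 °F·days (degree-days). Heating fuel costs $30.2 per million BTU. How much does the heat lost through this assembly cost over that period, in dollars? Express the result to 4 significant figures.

7.19 × 0.1601 = 1.1511
R_total = 29.55 + 1.415 + 1.1511 + 1.121 = 33.237 ft²·°F·h/BTU
E = A × HDD × 24 / R = 1937 × 7940 × 24 / 33.237 = 11105000 BTU
Cost = 11105000/10⁶ × 30.2 = $335.39

335.4 dollars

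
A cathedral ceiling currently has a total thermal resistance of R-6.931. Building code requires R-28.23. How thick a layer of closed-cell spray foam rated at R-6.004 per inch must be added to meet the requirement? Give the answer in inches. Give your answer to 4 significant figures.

3.547 in

ΔR = 28.23 − 6.931 = 21.299 ft²·°F·h/BTU
L = ΔR / (R/in) = 21.299/6.004 = 3.5475 in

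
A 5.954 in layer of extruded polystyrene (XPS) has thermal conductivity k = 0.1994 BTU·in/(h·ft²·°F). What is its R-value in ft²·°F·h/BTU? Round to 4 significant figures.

R = L/k = 5.954/0.1994 = 29.86 ft²·°F·h/BTU

29.86 ft²·°F·h/BTU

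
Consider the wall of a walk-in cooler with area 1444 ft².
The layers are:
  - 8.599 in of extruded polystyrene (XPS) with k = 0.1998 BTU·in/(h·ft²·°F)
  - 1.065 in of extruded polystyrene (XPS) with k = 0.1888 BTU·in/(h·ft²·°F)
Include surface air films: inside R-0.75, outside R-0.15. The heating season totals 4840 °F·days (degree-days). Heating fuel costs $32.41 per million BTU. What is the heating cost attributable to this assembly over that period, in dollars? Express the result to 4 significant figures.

109.6 dollars

8.599/0.1998 = 43.038
1.065/0.1888 = 5.6409
R_total = 0.75 + 43.038 + 5.6409 + 0.15 = 49.579 ft²·°F·h/BTU
E = A × HDD × 24 / R = 1444 × 4840 × 24 / 49.579 = 3383200 BTU
Cost = 3383200/10⁶ × 32.41 = $109.65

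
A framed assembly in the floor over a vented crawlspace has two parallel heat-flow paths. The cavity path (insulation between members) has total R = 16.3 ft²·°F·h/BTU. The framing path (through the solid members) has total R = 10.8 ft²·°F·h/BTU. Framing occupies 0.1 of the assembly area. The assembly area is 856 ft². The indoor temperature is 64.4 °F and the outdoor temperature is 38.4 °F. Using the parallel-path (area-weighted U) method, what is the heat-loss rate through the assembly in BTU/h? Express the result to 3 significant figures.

1430 BTU/h

U_eff = 0.9/16.3 + 0.1/10.8 = 0.05521 + 0.009259 = 0.06447
R_eff = 1/U_eff = 15.51 ft²·°F·h/BTU
Q = 856 × (64.4 − 38.4) / 15.51 = 1435 BTU/h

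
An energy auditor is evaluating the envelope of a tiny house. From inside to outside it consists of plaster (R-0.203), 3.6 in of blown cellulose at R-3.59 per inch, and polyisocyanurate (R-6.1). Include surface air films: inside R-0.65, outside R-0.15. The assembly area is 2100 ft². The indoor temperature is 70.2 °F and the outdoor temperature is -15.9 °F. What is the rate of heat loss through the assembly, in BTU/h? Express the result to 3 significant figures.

3.6 × 3.59 = 12.92
R_total = 0.65 + 0.203 + 12.92 + 6.1 + 0.15 = 20.03 ft²·°F·h/BTU
Q = A·ΔT/R = 2100 × (70.2 − (-15.9)) / 20.03 = 9028 BTU/h

9030 BTU/h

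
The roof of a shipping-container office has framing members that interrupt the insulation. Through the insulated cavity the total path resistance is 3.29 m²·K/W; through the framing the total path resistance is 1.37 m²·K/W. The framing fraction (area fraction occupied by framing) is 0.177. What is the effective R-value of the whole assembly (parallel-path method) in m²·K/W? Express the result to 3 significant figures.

2.64 m²·K/W

U_eff = 0.823/3.29 + 0.177/1.37 = 0.2502 + 0.1292 = 0.3793
R_eff = 1/U_eff = 2.636 m²·K/W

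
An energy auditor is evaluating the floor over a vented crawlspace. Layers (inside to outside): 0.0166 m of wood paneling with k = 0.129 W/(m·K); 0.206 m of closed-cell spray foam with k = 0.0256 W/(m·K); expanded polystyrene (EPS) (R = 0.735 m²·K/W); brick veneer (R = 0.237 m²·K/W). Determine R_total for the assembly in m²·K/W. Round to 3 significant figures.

0.0166/0.129 = 0.1287
0.206/0.0256 = 8.047
R_total = 0.1287 + 8.047 + 0.735 + 0.237 = 9.148 m²·K/W

9.15 m²·K/W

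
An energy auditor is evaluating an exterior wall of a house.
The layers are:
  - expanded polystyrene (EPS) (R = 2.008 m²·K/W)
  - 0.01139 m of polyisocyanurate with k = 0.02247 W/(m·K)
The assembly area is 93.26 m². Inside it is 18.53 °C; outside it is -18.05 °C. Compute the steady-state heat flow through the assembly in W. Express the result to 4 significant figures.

1356 W

0.01139/0.02247 = 0.5069
R_total = 2.008 + 0.5069 = 2.5149 m²·K/W
Q = A·ΔT/R = 93.26 × (18.53 − (-18.05)) / 2.5149 = 1356.5 W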